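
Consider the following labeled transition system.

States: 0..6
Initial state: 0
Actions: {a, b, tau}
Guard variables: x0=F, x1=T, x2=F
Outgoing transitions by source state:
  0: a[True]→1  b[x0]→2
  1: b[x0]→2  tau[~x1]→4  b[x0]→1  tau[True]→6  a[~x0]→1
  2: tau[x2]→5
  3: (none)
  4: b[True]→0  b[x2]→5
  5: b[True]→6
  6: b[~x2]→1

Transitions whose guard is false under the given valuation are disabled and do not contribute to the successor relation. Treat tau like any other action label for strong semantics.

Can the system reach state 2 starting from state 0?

Answer: UNREACHABLE

Trace:
Guard filter leaves 6 enabled edge(s).
Layer 0: {0}
Layer 1: {1}  now seen {0,1}
Layer 2: {6}  now seen {0,1,6}
Reachable = {0,1,6}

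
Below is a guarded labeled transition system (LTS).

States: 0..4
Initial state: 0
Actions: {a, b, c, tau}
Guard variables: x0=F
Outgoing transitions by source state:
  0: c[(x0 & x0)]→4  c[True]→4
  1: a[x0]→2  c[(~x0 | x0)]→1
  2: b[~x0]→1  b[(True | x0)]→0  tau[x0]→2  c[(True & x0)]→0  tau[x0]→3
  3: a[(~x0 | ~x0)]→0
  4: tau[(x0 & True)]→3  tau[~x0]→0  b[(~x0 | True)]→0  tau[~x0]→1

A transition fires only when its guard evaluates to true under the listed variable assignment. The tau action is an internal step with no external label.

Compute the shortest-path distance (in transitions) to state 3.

Layered search for 3:
  depth 0: {0}
  depth 1: {4}
  depth 2: {1}
3 never appears.

Answer: UNREACHABLE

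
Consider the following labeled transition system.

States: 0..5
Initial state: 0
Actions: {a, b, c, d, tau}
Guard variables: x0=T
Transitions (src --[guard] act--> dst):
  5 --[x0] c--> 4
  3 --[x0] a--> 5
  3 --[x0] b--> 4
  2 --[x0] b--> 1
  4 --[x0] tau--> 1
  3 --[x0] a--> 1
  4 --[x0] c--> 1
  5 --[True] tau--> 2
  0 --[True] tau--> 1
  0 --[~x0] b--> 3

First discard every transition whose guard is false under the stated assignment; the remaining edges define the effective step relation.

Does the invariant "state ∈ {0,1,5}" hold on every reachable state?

Allowed set {0,1,5}
Reachable = {0,1}
  0: ok
  1: ok

Answer: INVARIANT HOLDS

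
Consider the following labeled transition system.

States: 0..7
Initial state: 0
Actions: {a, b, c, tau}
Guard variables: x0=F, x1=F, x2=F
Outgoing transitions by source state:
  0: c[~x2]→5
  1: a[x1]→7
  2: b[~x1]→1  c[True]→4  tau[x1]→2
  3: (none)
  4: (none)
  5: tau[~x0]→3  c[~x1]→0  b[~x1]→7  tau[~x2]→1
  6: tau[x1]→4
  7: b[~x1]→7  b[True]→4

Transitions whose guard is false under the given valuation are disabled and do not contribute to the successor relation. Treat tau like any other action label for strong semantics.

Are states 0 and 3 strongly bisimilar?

Answer: NOT BISIMILAR

Analysis:
Refine partition for ~:
  π0 = {{0,1,2,3,4,5,6,7}}
  π1 = {{0},{1,3,4,6},{2},{5},{7}}
5 equivalence class(es) (converged in 2)
[0]={0}  [3]={1,3,4,6}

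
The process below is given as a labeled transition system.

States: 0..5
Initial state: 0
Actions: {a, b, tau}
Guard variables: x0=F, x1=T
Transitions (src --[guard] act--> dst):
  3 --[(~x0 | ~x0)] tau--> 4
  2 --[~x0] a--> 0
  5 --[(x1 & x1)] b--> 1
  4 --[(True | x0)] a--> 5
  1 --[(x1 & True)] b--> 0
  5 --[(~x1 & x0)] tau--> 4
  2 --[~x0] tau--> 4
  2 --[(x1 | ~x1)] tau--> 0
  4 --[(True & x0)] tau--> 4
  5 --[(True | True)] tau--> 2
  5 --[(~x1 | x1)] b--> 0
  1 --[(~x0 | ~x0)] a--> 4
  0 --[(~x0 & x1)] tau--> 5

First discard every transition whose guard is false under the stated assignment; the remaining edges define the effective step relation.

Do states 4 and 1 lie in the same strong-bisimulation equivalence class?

Bisimulation quotient by refinement:
  π0 = {{0,1,2,3,4,5}}
  π1 = {{0,3},{1},{2},{4},{5}}
  π2 = {{0},{1},{2},{3},{4},{5}}
Fixed point at round 3; 6 class(es).
4∈{4}, 1∈{1}

Answer: NOT BISIMILAR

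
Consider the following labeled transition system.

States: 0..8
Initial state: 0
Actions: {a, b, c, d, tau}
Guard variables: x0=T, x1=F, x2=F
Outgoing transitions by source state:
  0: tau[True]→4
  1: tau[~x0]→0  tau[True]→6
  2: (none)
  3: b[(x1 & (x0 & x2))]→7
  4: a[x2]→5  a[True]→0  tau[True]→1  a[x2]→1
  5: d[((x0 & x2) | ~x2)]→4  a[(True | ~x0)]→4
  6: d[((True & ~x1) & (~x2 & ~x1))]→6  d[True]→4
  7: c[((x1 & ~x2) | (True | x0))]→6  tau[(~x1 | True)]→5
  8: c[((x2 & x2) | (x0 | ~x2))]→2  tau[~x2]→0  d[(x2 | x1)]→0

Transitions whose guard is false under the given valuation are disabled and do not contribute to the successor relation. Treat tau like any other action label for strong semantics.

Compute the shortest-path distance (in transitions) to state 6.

Answer: 3

Working:
Breadth-first toward 6:
  depth 0: {0}
  depth 1: {4}
  depth 2: {1}
  depth 3: {6}
6 enters at depth 3; path tau·tau·tau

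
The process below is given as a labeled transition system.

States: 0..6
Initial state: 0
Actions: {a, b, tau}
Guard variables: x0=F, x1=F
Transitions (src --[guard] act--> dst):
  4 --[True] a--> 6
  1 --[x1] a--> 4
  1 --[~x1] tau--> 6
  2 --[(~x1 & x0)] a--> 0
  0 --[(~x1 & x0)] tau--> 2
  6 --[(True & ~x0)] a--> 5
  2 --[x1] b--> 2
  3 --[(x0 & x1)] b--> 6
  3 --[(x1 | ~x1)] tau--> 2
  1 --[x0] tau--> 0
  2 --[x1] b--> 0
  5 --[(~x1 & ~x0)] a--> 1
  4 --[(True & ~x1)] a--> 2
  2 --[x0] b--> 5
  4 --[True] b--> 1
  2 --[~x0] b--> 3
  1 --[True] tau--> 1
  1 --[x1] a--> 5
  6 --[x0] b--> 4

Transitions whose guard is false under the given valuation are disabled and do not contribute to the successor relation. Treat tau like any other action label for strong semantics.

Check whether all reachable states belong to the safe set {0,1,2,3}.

Answer: INVARIANT HOLDS

Working:
Safe = {0,1,2,3}
R = {0}
  0: ok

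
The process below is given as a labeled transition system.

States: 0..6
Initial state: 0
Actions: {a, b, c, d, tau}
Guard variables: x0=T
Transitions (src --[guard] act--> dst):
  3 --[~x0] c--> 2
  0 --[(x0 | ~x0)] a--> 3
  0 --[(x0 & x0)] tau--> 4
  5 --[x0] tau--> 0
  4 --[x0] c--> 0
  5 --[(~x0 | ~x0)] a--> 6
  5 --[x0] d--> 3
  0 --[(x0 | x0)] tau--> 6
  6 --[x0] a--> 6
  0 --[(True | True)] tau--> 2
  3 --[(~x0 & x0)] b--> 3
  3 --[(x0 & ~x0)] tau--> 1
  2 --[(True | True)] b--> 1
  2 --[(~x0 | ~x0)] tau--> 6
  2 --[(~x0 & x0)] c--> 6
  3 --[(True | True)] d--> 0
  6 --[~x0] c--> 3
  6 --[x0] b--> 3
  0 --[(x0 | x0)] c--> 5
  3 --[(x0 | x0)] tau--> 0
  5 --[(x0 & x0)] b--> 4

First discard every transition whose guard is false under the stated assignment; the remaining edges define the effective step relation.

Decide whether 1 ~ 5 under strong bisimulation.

Bisimulation quotient by refinement:
  P[0] = {{0,1,2,3,4,5,6}}
  P[1] = {{0},{1},{2},{3},{4},{5},{6}}
7 equivalence class(es) (converged in 2)
class of 1: {1}; class of 5: {5}

Answer: NOT BISIMILAR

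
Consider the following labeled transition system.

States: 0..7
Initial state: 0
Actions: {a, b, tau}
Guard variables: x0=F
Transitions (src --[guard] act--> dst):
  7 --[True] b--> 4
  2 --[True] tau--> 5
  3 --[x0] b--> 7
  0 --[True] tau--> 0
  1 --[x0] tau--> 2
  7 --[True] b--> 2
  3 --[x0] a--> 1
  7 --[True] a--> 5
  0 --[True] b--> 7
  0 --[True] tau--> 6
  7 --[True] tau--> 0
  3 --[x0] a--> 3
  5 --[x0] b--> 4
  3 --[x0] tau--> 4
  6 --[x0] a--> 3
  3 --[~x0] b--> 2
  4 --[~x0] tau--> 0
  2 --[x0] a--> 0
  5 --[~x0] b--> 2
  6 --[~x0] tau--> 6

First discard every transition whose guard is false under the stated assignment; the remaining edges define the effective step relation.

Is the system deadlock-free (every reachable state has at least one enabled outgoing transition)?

Reachable = {0,2,4,5,6,7}
  0: b→7  tau→0  tau→6  [3 out]
  2: tau→5  [1 out]
  4: tau→0  [1 out]
  5: b→2  [1 out]
  6: tau→6  [1 out]
  7: a→5  b→2  b→4  tau→0  [4 out]

Answer: DEADLOCK-FREE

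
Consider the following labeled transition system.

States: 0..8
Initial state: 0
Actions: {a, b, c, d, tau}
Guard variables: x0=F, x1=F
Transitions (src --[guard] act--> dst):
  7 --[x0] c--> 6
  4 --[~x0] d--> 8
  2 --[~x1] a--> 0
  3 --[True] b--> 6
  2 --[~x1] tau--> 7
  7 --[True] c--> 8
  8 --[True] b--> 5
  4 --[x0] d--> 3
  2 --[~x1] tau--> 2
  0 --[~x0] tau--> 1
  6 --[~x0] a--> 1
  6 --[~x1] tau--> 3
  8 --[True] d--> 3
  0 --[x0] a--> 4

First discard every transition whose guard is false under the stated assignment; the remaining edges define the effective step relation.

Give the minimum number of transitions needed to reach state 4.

Answer: UNREACHABLE

Analysis:
Breadth-first toward 4:
  Layer 0: {0}
  Layer 1: {1}
4 never appears.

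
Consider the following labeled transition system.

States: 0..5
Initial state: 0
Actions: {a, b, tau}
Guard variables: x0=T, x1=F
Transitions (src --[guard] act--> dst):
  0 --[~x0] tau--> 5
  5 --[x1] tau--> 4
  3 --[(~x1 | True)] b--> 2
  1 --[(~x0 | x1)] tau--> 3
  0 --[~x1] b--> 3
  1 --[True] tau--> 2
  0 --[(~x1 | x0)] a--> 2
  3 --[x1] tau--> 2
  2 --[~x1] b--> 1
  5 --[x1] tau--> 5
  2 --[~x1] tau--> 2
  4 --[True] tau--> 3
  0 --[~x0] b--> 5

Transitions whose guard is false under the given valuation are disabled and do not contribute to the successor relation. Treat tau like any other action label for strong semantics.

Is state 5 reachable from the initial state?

Answer: UNREACHABLE

Trace:
7 transition(s) survive guard evaluation.
Layer 0: {0}
Layer 1: {2,3}  total {0,2,3}
Layer 2: {1}  total {0,1,2,3}
Reachable = {0,1,2,3}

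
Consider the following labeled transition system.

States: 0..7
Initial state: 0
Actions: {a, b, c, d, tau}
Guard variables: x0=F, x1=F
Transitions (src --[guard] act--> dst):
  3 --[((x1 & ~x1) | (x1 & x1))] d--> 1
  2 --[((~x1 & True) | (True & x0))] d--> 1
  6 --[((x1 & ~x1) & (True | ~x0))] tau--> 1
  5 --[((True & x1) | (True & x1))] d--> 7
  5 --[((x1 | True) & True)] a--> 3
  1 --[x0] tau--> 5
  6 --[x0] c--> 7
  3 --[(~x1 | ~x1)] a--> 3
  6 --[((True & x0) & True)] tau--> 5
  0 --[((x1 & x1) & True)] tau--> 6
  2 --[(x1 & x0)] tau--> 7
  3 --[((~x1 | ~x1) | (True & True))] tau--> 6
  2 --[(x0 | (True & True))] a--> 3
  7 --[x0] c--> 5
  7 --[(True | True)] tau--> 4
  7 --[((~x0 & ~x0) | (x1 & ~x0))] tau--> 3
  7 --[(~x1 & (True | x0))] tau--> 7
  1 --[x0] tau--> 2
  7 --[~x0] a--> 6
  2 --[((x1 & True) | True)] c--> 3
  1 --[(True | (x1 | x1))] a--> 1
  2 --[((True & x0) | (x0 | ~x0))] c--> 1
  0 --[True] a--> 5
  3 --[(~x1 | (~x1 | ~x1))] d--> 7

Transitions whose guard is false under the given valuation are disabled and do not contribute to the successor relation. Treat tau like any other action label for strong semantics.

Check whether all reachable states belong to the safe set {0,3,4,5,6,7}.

Inv-set: {0,3,4,5,6,7}
Reach set: {0,3,4,5,6,7}
  0: safe
  3: safe
  4: safe
  5: safe
  6: safe
  7: safe

Answer: INVARIANT HOLDS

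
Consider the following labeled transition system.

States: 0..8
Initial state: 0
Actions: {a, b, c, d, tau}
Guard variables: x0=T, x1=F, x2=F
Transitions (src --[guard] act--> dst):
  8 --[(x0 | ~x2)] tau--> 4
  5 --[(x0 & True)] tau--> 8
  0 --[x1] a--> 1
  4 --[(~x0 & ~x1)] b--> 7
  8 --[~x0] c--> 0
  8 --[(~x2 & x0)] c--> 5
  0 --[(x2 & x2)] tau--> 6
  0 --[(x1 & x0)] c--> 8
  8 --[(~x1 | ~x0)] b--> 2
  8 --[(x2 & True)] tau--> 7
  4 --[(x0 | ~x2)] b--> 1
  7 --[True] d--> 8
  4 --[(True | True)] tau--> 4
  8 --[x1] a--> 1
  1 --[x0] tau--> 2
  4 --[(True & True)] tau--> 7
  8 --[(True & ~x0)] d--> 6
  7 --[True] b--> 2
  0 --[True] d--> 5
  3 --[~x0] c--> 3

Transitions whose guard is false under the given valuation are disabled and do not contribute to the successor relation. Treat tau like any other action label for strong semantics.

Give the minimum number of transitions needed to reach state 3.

Answer: UNREACHABLE

Analysis:
BFS to 3:
  depth 0: {0}
  depth 1: {5}
  depth 2: {8}
  depth 3: {2,4}
  depth 4: {1,7}
3 never appears.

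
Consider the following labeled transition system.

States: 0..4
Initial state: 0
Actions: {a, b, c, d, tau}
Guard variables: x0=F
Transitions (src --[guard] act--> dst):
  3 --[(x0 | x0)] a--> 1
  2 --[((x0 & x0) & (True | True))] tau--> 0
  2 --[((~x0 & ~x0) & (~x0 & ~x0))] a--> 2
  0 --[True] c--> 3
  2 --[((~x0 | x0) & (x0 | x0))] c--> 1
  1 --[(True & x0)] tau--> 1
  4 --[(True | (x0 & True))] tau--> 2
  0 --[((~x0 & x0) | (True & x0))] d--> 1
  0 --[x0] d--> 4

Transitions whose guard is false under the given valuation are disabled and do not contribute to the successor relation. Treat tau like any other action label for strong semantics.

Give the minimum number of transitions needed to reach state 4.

BFS to 4:
  depth 0: {0}
  depth 1: {3}
4 never appears.

Answer: UNREACHABLE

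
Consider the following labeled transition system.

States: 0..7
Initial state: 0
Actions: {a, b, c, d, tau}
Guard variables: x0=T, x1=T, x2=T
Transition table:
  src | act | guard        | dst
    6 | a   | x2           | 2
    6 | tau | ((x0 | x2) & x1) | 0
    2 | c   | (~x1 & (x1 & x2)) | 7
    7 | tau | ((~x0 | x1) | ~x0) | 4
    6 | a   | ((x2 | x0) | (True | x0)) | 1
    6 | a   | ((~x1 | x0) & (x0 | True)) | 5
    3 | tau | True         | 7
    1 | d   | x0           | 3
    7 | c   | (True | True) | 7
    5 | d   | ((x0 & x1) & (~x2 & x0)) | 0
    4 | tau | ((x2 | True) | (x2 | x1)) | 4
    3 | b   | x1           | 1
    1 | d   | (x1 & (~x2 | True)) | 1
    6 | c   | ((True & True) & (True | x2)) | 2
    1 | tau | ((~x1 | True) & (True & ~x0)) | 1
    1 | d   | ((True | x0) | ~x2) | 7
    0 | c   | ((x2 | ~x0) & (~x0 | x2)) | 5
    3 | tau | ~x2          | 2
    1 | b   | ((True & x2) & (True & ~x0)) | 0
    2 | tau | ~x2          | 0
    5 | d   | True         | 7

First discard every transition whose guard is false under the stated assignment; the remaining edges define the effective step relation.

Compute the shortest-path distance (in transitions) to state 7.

Layered search for 7:
  L0 = {0}
  L1 = {5}
  L2 = {7}
first hit 7 at d=2 via c·d

Answer: 2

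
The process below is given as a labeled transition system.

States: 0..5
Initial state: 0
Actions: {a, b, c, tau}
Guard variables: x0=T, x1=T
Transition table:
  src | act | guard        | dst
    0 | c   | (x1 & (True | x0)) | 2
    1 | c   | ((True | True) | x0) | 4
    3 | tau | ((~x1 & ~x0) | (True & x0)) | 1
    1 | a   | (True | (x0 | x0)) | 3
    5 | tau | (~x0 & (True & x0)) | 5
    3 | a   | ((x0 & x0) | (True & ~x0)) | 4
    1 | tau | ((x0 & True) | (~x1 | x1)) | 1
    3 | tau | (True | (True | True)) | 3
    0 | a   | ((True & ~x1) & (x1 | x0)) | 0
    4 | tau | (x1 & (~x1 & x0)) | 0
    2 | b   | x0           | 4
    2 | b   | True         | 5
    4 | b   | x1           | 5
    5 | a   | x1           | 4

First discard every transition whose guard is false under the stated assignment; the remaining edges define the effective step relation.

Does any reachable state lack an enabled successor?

Reach set: {0,2,4,5}
  0: c→2  [deg 1]
  2: b→4  b→5  [deg 2]
  4: b→5  [deg 1]
  5: a→4  [deg 1]

Answer: DEADLOCK-FREE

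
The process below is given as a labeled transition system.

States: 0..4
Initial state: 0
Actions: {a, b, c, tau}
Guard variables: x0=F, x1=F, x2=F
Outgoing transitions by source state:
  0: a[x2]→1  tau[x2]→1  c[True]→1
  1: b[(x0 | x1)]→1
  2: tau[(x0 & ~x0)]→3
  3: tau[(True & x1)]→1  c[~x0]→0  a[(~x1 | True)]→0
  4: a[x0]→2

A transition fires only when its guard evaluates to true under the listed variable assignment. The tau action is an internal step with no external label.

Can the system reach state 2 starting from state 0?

After dropping false guards: 3 live edges.
depth 0: {0}
depth 1: {1}  cumulative {0,1}
Reachable = {0,1}

Answer: UNREACHABLE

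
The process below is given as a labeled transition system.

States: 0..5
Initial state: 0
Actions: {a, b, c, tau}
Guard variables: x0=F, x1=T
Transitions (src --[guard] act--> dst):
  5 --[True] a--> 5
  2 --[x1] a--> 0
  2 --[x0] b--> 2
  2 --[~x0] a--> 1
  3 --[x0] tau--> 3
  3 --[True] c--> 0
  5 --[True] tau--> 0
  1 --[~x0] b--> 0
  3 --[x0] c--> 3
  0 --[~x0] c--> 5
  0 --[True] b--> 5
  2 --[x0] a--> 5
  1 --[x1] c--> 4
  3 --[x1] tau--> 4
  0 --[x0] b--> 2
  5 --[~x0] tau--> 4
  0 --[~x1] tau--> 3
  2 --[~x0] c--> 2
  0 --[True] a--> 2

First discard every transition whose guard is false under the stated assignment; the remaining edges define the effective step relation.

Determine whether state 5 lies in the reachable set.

Guard filter leaves 13 enabled edge(s).
Layer 0: {0}
Layer 1: {2,5}  total {0,2,5}
Layer 2: {1,4}  total {0,1,2,4,5}
Reach set: {0,1,2,4,5}
Path to 5: c

Answer: REACHABLE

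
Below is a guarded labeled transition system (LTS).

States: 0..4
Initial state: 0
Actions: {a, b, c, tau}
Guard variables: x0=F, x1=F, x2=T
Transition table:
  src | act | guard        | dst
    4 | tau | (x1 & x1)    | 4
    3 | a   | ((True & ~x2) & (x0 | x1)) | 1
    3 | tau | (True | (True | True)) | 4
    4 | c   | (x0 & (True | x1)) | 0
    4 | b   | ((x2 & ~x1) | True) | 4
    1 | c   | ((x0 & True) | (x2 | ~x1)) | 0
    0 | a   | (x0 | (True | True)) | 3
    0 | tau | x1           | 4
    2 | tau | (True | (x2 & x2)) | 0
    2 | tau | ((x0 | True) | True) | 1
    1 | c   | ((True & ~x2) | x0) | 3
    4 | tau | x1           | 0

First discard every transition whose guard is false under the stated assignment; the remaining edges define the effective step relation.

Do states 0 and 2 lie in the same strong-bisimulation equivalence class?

Answer: NOT BISIMILAR

Trace:
Compute ~ classes (split until stable):
  round 0: {{0,1,2,3,4}}
  round 1: {{0},{1},{2,3},{4}}
  round 2: {{0},{1},{2},{3},{4}}
stable after 3 split(s): 5 block(s)
0∈{0}, 2∈{2}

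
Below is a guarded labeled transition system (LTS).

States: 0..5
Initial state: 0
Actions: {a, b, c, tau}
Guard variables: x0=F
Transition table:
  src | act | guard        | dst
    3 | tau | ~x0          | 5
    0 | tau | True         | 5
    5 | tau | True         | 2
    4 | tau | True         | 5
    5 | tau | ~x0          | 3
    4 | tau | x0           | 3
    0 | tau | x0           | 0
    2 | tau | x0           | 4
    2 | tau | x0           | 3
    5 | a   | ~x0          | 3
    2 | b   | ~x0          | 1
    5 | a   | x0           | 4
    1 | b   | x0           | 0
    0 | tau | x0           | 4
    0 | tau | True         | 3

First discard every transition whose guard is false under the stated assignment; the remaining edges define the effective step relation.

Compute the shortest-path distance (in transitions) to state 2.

Answer: 2

Trace:
Breadth-first toward 2:
  depth 0: {0}
  depth 1: {3,5}
  depth 2: {2}
2 enters at depth 2; path tau·tau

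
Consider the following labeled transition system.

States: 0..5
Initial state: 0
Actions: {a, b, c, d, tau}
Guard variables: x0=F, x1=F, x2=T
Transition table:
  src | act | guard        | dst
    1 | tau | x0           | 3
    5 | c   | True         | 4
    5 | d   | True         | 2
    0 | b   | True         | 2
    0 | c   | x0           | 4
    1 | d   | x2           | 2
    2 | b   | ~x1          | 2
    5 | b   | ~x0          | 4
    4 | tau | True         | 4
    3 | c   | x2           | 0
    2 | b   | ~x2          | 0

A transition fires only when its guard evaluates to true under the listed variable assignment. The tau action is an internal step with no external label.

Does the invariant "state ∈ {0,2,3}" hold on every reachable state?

Inv-set: {0,2,3}
Reachable = {0,2}
  0: ✓
  2: ✓

Answer: INVARIANT HOLDS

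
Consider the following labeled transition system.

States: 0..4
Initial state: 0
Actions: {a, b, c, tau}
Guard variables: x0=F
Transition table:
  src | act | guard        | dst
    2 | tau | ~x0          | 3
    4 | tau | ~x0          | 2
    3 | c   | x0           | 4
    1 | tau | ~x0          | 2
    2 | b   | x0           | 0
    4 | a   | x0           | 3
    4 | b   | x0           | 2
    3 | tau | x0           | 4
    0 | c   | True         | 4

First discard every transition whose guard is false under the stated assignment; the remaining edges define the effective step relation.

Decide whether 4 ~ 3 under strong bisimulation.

Answer: NOT BISIMILAR

Analysis:
Refine partition for ~:
  round 0: {{0,1,2,3,4}}
  round 1: {{0},{1,2,4},{3}}
  round 2: {{0},{1,4},{2},{3}}
4 equivalence class(es) (converged in 3)
4∈{1,4}, 3∈{3}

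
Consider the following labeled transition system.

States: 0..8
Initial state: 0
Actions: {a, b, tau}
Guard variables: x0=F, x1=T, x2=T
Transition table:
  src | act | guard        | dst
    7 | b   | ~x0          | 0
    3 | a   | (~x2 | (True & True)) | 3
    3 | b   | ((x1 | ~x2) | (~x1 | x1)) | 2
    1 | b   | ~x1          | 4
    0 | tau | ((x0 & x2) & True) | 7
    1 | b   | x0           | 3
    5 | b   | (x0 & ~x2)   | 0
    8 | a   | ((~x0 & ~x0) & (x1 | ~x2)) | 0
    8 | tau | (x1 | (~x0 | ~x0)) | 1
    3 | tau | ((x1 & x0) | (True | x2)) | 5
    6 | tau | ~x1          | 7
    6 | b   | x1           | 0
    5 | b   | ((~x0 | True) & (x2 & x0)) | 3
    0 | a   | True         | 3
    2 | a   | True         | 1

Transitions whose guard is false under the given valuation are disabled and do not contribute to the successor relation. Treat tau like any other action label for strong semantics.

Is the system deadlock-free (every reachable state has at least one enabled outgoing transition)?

Answer: DEADLOCK at state 1

Trace:
R = {0,1,2,3,5}
  0: a→3  [1 exit(s)]
  1: ∅  [no exit]
  2: a→1  [1 exit(s)]
  3: a→3  b→2  tau→5  [3 exit(s)]
  5: ∅  [no exit]
witness 1: a·b·a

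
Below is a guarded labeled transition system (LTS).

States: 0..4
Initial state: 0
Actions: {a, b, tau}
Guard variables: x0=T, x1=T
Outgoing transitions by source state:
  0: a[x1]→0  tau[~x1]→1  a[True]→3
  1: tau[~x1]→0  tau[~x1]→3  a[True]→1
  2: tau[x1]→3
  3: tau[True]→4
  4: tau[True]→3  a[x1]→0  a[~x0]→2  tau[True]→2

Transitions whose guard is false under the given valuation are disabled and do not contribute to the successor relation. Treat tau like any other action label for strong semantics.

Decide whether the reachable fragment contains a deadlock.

Reachable = {0,2,3,4}
  0: a→0  a→3  [deg 2]
  2: tau→3  [deg 1]
  3: tau→4  [deg 1]
  4: a→0  tau→2  tau→3  [deg 3]

Answer: DEADLOCK-FREE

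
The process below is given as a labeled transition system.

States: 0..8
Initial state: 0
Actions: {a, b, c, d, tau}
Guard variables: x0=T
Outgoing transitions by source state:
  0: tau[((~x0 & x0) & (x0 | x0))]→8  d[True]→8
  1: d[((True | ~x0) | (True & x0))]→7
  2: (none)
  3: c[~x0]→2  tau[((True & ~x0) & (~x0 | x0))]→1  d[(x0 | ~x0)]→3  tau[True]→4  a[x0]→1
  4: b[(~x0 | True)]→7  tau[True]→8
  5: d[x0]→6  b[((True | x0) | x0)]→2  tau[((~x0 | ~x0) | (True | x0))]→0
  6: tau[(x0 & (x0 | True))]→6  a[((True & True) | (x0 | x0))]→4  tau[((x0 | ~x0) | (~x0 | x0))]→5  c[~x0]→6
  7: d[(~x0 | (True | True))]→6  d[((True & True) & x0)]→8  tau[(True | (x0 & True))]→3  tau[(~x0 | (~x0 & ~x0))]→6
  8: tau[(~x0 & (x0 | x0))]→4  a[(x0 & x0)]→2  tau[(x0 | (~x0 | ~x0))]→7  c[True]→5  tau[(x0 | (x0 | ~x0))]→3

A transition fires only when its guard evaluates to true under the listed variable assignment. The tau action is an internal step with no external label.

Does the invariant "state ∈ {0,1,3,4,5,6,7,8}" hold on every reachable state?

Answer: INVARIANT VIOLATED at state 2

Analysis:
Allowed set {0,1,3,4,5,6,7,8}
Reach set: {0,1,2,3,4,5,6,7,8}
  0: safe
  1: safe
  2: VIOLATES
  3: safe
  4: safe
  5: safe
  6: safe
  7: safe
  8: safe
reach 2 via d·a — violates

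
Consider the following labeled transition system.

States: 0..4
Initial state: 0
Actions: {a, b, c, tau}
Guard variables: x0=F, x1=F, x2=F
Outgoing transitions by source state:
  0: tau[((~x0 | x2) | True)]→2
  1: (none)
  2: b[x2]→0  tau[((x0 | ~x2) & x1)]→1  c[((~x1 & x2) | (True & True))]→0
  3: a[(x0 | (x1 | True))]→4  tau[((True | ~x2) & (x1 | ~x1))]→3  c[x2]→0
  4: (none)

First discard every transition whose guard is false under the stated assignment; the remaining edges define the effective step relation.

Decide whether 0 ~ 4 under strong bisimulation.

Refine partition for ~:
  round 0: {{0,1,2,3,4}}
  round 1: {{0},{1,4},{2},{3}}
4 equivalence class(es) (converged in 2)
class of 0: {0}; class of 4: {1,4}

Answer: NOT BISIMILAR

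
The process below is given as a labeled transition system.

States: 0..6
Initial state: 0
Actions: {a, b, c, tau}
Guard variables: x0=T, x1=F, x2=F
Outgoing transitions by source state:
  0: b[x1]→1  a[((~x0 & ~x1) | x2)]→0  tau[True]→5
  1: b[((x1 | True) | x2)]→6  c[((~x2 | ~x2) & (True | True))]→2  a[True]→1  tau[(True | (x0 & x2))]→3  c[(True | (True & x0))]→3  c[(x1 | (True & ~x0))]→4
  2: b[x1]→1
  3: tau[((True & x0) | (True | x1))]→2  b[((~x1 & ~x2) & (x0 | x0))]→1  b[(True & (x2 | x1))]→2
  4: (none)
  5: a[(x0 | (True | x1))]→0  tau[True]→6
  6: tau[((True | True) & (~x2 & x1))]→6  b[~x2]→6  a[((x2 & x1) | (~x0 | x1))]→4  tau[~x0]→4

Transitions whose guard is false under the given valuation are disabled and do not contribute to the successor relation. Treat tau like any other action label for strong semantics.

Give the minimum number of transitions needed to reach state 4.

Answer: UNREACHABLE

Working:
BFS to 4:
  depth 0: {0}
  depth 1: {5}
  depth 2: {6}
4 never appears.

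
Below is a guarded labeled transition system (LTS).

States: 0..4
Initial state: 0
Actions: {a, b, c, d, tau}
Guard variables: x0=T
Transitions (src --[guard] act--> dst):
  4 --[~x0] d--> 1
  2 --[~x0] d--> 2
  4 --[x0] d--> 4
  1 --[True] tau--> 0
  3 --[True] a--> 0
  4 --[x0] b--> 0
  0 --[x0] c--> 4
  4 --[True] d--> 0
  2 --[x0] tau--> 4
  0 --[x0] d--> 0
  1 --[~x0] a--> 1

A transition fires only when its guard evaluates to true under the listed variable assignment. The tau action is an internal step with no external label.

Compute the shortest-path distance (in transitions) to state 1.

Layered search for 1:
  Layer 0: {0}
  Layer 1: {4}
1 never appears.

Answer: UNREACHABLE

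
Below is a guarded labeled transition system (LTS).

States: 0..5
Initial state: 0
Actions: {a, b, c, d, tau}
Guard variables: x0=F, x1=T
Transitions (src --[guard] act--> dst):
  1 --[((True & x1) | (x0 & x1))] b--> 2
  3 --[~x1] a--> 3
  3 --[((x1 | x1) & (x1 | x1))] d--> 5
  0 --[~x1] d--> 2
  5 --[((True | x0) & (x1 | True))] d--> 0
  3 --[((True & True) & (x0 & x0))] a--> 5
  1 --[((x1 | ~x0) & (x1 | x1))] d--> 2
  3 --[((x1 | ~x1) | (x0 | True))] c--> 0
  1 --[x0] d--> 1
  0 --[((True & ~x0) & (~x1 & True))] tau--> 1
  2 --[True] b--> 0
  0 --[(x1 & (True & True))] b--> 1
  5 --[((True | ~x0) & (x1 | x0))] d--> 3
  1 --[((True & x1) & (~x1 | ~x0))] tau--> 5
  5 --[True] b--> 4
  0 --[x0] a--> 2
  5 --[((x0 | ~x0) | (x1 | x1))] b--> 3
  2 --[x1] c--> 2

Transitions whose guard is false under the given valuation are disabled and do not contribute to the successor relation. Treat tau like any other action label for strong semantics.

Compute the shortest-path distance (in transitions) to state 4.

Answer: 3

Analysis:
BFS to 4:
  depth 0: {0}
  depth 1: {1}
  depth 2: {2,5}
  depth 3: {3,4}
4 enters at depth 3; path b·tau·b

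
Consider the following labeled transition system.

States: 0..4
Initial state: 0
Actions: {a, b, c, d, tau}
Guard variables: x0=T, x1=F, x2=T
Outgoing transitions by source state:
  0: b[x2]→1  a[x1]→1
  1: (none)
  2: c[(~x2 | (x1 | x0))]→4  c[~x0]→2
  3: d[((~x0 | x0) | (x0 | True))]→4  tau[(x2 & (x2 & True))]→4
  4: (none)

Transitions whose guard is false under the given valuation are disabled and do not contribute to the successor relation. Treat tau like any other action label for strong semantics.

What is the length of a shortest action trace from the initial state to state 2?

Breadth-first toward 2:
  depth 0: {0}
  depth 1: {1}
2 never appears.

Answer: UNREACHABLE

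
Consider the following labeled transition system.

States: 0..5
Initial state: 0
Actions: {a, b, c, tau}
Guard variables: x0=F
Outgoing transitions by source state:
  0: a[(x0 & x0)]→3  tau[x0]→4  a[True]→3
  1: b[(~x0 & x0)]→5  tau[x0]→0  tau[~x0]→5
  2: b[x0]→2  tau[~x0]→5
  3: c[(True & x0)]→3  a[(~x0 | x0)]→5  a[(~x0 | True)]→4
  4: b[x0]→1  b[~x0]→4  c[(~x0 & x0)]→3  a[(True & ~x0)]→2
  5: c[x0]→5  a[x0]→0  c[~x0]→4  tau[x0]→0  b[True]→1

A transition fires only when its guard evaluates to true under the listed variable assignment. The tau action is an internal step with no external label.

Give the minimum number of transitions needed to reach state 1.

BFS to 1:
  Layer 0: {0}
  Layer 1: {3}
  Layer 2: {4,5}
  Layer 3: {1,2}
depth(1)=3, e.g. a·a·b

Answer: 3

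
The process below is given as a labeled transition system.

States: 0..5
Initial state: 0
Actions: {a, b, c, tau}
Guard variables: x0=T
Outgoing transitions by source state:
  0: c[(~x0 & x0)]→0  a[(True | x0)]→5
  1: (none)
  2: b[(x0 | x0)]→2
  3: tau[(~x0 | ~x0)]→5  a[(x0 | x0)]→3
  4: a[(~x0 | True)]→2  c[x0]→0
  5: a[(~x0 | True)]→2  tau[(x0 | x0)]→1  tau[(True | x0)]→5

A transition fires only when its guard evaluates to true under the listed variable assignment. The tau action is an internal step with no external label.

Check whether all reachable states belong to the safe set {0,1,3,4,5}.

Answer: INVARIANT VIOLATED at state 2

Analysis:
Safe = {0,1,3,4,5}
R = {0,1,2,5}
  0: safe
  1: safe
  2: VIOLATES
  5: safe
witness against invariant: a·a → 2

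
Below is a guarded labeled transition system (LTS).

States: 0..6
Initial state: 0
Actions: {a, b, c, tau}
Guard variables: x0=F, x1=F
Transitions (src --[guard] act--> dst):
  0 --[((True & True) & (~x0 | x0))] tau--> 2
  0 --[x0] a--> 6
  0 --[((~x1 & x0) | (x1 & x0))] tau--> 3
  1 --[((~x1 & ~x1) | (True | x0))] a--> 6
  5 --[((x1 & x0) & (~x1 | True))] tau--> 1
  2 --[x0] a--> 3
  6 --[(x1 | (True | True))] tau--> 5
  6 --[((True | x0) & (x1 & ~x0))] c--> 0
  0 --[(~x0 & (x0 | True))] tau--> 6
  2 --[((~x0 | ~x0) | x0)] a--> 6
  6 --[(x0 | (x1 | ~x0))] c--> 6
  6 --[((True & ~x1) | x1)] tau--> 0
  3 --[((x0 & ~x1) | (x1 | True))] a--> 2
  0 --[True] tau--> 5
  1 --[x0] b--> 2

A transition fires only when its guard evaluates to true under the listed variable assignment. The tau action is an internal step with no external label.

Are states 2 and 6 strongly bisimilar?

Compute ~ classes (split until stable):
  π0 = {{0,1,2,3,4,5,6}}
  π1 = {{0},{1,2,3},{4,5},{6}}
  π2 = {{0},{1,2},{3},{4,5},{6}}
5 equivalence class(es) (converged in 3)
class of 2: {1,2}; class of 6: {6}

Answer: NOT BISIMILAR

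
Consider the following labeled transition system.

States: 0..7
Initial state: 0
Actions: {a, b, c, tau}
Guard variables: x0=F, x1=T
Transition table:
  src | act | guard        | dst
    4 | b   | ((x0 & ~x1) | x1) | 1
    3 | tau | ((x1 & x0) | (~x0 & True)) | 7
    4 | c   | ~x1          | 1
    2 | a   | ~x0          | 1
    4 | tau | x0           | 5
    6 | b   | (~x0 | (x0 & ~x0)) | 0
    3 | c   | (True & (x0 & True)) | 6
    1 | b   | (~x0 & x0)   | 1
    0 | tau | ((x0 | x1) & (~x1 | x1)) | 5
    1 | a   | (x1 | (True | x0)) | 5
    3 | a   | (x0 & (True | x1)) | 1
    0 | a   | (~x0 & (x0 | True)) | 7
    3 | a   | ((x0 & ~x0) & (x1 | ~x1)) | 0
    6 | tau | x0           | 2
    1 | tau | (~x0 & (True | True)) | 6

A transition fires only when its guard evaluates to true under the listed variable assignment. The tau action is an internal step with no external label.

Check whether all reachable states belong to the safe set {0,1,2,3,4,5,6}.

Allowed set {0,1,2,3,4,5,6}
Reachable = {0,5,7}
  0: safe
  5: safe
  7: ✗ unsafe
witness against invariant: a → 7

Answer: INVARIANT VIOLATED at state 7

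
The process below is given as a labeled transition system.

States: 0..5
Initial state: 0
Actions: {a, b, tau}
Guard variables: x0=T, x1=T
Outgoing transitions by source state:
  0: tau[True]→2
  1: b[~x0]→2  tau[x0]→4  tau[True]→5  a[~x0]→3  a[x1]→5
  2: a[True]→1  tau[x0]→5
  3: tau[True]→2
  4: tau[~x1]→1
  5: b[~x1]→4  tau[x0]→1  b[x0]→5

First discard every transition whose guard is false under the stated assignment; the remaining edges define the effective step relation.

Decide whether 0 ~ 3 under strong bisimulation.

Bisimulation quotient by refinement:
  P[0] = {{0,1,2,3,4,5}}
  P[1] = {{0,3},{1,2},{4},{5}}
  P[2] = {{0,3},{1},{2},{4},{5}}
Fixed point at round 3; 5 class(es).
class of 0: {0,3}; class of 3: {0,3}

Answer: BISIMILAR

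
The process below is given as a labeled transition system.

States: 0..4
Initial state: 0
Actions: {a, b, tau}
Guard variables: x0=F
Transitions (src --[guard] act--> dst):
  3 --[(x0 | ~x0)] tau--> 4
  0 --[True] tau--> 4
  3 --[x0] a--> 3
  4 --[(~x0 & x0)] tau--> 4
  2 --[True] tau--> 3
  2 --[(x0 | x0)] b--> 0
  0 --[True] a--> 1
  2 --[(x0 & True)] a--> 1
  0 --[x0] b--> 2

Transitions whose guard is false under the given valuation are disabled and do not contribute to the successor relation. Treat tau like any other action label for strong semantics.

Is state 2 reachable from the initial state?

Guard filter leaves 4 enabled edge(s).
depth 0: {0}
depth 1: {1,4}  cumulative {0,1,4}
Reach set: {0,1,4}

Answer: UNREACHABLE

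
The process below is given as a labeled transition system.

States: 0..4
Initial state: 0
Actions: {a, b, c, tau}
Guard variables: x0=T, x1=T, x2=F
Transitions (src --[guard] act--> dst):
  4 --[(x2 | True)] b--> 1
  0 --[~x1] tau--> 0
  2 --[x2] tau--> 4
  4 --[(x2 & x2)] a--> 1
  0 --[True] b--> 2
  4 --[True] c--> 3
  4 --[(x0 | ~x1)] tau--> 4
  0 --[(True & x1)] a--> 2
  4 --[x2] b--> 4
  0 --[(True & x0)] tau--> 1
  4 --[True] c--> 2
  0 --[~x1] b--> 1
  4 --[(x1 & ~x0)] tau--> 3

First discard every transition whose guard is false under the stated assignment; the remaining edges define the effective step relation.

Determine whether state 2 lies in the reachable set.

Answer: REACHABLE

Analysis:
7 transition(s) survive guard evaluation.
depth 0: {0}
depth 1: {1,2}  total {0,1,2}
Reachable = {0,1,2}
witness 2: b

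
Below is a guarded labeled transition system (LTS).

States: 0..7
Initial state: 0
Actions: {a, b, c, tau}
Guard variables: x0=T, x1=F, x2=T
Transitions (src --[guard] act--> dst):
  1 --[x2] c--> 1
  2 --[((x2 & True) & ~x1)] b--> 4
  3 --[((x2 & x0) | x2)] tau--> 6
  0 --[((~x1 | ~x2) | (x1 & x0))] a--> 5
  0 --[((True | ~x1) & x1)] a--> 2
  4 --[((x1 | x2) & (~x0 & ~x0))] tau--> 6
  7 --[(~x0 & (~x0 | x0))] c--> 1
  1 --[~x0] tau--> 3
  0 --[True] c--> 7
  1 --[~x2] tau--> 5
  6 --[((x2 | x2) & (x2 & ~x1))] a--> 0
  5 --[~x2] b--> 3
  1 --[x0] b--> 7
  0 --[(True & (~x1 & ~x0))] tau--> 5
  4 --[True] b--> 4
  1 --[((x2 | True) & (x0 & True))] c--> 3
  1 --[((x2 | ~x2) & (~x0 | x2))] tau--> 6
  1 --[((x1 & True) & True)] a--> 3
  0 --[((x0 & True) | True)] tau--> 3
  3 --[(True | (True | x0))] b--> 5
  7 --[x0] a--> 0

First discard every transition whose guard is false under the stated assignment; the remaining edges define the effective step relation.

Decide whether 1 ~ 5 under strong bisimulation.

Answer: NOT BISIMILAR

Trace:
Bisimulation quotient by refinement:
  round 0: {{0,1,2,3,4,5,6,7}}
  round 1: {{0},{1},{2,4},{3},{5},{6,7}}
6 equivalence class(es) (converged in 2)
1∈{1}, 5∈{5}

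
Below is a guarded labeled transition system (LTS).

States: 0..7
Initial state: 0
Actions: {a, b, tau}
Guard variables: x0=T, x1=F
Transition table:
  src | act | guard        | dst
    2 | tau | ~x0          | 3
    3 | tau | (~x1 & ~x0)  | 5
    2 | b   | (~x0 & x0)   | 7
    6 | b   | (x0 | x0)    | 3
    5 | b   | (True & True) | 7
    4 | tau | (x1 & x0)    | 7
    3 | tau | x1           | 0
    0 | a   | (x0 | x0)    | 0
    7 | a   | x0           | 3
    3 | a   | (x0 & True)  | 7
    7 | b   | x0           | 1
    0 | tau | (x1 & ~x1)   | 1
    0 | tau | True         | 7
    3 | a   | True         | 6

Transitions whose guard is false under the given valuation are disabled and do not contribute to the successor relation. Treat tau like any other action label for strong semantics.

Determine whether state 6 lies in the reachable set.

After dropping false guards: 8 live edges.
depth 0: {0}
depth 1: {7}  cumulative {0,7}
depth 2: {1,3}  cumulative {0,1,3,7}
depth 3: {6}  cumulative {0,1,3,6,7}
Reach set: {0,1,3,6,7}
Path to 6: tau·a·a

Answer: REACHABLE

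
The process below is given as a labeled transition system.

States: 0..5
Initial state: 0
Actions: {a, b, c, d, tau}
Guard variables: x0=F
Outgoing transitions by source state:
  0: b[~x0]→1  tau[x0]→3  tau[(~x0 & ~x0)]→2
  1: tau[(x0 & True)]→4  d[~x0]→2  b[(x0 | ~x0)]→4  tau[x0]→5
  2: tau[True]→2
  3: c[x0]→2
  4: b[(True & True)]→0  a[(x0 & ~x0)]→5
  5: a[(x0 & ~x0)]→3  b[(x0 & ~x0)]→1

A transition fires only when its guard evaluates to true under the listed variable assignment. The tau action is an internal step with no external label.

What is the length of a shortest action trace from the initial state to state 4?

Answer: 2

Trace:
Breadth-first toward 4:
  Layer 0: {0}
  Layer 1: {1,2}
  Layer 2: {4}
depth(4)=2, e.g. b·b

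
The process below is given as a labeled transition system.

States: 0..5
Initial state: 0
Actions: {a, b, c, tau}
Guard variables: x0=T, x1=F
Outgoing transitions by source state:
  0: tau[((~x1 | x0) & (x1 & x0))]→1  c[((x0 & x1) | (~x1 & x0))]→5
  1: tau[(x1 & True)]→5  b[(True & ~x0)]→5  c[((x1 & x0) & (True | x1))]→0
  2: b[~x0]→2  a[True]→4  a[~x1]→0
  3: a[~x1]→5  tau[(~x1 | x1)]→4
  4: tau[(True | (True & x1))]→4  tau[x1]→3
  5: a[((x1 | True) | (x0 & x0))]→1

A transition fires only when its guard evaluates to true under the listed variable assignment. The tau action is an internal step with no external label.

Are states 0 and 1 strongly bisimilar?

Answer: NOT BISIMILAR

Working:
Compute ~ classes (split until stable):
  round 0: {{0,1,2,3,4,5}}
  round 1: {{0},{1},{2,5},{3},{4}}
  round 2: {{0},{1},{2},{3},{4},{5}}
stable after 3 split(s): 6 block(s)
0∈{0}, 1∈{1}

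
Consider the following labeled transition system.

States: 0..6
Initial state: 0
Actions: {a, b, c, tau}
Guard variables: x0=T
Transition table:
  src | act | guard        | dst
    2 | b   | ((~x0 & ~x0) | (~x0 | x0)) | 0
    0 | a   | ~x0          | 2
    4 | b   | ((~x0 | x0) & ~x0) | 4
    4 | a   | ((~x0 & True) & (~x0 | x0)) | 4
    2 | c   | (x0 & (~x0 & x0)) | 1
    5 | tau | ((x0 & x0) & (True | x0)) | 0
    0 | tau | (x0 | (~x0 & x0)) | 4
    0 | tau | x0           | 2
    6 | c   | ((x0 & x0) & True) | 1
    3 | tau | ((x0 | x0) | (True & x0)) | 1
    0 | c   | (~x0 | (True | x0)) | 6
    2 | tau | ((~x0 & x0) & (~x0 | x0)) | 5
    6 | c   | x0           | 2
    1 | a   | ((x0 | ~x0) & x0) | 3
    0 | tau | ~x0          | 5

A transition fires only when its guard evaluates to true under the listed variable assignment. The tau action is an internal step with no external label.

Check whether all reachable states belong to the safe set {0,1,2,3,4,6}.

Allowed set {0,1,2,3,4,6}
Reach set: {0,1,2,3,4,6}
  0: ok
  1: ok
  2: ok
  3: ok
  4: ok
  6: ok

Answer: INVARIANT HOLDS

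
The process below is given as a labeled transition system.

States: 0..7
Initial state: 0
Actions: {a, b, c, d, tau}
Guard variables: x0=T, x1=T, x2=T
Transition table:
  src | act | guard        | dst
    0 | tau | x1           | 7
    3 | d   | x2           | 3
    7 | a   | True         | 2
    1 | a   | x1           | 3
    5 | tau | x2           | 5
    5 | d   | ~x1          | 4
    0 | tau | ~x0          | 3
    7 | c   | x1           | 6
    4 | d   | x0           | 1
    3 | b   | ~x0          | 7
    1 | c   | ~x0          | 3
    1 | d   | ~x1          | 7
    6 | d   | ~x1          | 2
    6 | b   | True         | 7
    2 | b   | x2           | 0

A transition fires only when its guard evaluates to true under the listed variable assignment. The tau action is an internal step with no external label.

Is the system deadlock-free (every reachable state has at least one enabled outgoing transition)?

R = {0,2,6,7}
  0: tau→7  [1 exit(s)]
  2: b→0  [1 exit(s)]
  6: b→7  [1 exit(s)]
  7: a→2  c→6  [2 exit(s)]

Answer: DEADLOCK-FREE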